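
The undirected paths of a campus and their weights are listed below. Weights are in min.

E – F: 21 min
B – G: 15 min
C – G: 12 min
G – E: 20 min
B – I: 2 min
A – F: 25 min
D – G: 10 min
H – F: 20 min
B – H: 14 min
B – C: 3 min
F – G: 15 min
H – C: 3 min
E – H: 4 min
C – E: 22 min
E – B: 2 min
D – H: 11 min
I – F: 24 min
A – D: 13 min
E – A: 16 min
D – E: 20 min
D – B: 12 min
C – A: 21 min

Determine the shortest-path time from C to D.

14 min

Shortest distances from C:
C: 0
B: 3  (via C)
H: 3  (via C)
E: 5  (via B)
I: 5  (via B)
G: 12  (via C)
D: 14  (via H)
Shortest route: C → H → D = 14 min.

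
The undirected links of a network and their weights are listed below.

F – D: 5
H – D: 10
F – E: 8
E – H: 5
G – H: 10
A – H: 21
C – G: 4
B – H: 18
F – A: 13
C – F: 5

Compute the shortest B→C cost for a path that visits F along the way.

Shortest B→F: B → H → E → F = 31
Best F to C: F → C costing 5
Total via F: 31 + 5 = 36.

36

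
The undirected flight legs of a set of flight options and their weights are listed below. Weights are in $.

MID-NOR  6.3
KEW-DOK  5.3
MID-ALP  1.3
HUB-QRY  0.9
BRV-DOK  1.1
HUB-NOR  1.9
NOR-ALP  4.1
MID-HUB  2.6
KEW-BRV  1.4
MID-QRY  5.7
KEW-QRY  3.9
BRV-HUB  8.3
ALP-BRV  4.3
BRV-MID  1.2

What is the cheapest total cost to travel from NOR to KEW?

Compare a few routes:
NOR → HUB → MID → BRV → KEW: 1.9+2.6+1.2+1.4 = 7.1
NOR → HUB → QRY → KEW: 1.9+0.9+3.9 = 6.7
NOR → MID → BRV → KEW: 6.3+1.2+1.4 = 8.9
NOR → ALP → MID → BRV → KEW: 4.1+1.3+1.2+1.4 = 8
Cheapest is NOR → HUB → QRY → KEW at $6.7.

$6.7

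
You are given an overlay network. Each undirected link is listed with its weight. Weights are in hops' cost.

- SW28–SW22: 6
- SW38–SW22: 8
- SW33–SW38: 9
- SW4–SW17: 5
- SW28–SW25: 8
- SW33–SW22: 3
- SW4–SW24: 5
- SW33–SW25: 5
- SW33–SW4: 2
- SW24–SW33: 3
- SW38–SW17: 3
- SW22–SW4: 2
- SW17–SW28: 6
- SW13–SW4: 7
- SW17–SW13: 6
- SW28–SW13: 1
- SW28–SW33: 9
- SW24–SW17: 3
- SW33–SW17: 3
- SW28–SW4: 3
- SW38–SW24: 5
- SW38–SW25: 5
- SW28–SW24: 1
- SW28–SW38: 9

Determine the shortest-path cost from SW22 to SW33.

3 hops' cost

Enumerating some paths:
SW22–SW33: 3 = 3
SW22–SW4–SW33: 2+2 = 4
The minimum is 3 hops' cost via SW22–SW33.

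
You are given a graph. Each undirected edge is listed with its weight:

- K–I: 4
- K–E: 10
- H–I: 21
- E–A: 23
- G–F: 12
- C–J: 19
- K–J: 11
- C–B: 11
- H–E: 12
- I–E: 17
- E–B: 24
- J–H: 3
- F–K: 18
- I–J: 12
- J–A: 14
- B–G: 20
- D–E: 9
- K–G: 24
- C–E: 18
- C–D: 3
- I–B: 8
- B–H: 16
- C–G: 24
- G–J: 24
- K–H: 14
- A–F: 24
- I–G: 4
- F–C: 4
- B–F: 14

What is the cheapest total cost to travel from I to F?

Shortest distances from I:
I: 0
G: 4  (via I)
K: 4  (via I)
B: 8  (via I)
J: 12  (via I)
E: 14  (via K)
H: 15  (via J)
F: 16  (via G)
Shortest route: I–G–F = 16.

16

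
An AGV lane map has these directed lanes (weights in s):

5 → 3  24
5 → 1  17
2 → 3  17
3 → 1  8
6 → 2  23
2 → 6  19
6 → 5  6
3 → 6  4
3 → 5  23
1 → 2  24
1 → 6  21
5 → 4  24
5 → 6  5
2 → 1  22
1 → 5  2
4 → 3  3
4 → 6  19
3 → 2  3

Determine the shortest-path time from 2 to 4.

Shortest distances from 2:
2: 0
3: 17  (via 2)
6: 19  (via 2)
1: 22  (via 2)
5: 24  (via 1)
4: 48  (via 5)
Shortest route: 2–1–5–4 = 48 s.

48 s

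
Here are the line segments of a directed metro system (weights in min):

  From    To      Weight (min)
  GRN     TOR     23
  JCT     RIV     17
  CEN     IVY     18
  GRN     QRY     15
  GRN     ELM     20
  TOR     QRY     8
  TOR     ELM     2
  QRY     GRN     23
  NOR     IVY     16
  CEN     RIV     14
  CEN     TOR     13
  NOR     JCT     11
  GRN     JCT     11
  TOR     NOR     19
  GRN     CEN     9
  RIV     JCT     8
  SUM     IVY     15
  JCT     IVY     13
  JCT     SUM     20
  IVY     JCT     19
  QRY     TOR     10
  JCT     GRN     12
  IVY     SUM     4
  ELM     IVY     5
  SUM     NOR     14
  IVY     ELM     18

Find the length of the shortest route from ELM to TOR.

58 min

Settle nodes by increasing distance from ELM:
ELM: 0
IVY: 5  (via ELM)
SUM: 9  (via IVY)
NOR: 23  (via SUM)
JCT: 24  (via IVY)
GRN: 36  (via JCT)
RIV: 41  (via JCT)
CEN: 45  (via GRN)
QRY: 51  (via GRN)
TOR: 58  (via CEN)
Shortest route: ELM → IVY → JCT → GRN → CEN → TOR = 58 min.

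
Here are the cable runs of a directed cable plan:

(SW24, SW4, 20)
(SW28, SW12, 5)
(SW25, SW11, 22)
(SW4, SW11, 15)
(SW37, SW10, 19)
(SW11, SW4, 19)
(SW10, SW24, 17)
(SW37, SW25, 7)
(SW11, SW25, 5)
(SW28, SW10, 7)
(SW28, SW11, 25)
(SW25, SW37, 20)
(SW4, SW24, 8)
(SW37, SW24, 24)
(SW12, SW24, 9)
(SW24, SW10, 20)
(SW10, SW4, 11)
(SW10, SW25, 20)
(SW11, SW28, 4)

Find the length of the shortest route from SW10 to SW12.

Compare a few routes:
SW10 → SW4 → SW11 → SW28 → SW12: 11+15+4+5 = 35
SW10 → SW25 → SW11 → SW28 → SW12: 20+22+4+5 = 51
SW10 → SW24 → SW4 → SW11 → SW28 → SW12: 17+20+15+4+5 = 61
Cheapest is SW10 → SW4 → SW11 → SW28 → SW12 at 35.

35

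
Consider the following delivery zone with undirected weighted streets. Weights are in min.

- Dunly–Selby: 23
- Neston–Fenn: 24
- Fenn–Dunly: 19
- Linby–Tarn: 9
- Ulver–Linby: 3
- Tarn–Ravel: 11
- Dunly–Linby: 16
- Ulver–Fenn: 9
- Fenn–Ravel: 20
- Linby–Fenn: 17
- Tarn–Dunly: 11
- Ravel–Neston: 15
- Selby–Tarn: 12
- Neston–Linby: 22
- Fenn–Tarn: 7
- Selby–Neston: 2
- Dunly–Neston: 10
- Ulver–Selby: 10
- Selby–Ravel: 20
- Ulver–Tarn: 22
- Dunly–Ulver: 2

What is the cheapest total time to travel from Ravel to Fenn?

18 min

Running Dijkstra from Ravel:
Ravel: 0
Tarn: 11  (via Ravel)
Neston: 15  (via Ravel)
Selby: 17  (via Neston)
Fenn: 18  (via Tarn)
Shortest route: Ravel–Tarn–Fenn = 18 min.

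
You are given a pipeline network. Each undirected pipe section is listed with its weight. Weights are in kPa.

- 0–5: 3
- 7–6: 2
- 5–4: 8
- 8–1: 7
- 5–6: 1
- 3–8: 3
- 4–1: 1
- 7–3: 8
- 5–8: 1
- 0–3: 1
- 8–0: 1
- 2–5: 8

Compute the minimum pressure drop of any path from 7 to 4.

11 kPa

Shortest distances from 7:
7: 0
6: 2  (via 7)
5: 3  (via 6)
8: 4  (via 5)
0: 5  (via 8)
3: 6  (via 0)
1: 11  (via 8)
2: 11  (via 5)
4: 11  (via 5)
Shortest route: 7–6–5–4 = 11 kPa.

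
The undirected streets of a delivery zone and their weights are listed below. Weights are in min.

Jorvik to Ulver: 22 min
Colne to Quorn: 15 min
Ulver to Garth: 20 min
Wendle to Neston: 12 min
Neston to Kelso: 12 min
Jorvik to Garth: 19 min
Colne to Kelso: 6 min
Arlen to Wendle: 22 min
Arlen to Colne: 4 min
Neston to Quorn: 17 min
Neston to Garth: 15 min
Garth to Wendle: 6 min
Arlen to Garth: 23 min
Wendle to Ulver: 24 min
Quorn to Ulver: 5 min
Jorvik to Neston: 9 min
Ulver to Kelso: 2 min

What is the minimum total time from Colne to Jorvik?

Enumerating some paths:
Colne → Kelso → Neston → Jorvik: 6+12+9 = 27
Colne → Kelso → Ulver → Quorn → Neston → Jorvik: 6+2+5+17+9 = 39
Colne → Kelso → Ulver → Jorvik: 6+2+22 = 30
The minimum is 27 min via Colne → Kelso → Neston → Jorvik.

27 min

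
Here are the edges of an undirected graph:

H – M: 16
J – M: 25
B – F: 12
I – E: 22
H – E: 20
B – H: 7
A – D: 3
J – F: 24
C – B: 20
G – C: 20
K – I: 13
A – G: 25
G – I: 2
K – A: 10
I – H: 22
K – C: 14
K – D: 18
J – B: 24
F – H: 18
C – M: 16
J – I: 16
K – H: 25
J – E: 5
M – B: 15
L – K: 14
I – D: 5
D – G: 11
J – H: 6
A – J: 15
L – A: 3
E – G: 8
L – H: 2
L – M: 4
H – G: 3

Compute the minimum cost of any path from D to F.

Shortest distances from D:
D: 0
A: 3  (via D)
I: 5  (via D)
L: 6  (via A)
G: 7  (via I)
H: 8  (via L)
M: 10  (via L)
K: 13  (via A)
J: 14  (via H)
B: 15  (via H)
E: 15  (via G)
C: 26  (via M)
F: 26  (via H)
Shortest route: D–A–L–H–F = 26.

26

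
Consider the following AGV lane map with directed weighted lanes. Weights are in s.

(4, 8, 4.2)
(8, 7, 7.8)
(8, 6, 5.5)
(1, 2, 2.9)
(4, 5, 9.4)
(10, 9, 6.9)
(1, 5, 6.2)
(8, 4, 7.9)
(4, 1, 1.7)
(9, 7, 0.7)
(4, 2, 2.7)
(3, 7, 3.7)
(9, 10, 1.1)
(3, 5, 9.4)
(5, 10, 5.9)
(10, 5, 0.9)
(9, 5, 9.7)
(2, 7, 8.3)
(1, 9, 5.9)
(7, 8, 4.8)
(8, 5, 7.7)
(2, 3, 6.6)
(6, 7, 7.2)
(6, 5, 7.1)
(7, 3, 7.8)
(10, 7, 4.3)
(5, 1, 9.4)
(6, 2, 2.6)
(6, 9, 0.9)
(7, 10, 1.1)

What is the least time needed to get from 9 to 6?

Shortest distances from 9:
9: 0
7: 0.7  (via 9)
10: 1.1  (via 9)
5: 2  (via 10)
8: 5.5  (via 7)
3: 8.5  (via 7)
6: 11  (via 8)
Shortest route: 9–7–8–6 = 11 s.

11 s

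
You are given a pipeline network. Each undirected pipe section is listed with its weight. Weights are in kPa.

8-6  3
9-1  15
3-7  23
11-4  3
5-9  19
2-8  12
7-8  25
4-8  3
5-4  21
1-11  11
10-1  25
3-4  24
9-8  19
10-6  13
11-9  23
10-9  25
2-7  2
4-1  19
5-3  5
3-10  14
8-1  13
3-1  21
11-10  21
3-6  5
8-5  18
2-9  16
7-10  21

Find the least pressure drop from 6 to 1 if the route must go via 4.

Shortest 6→4: 6–8–4 = 6
Best 4 to 1: 4–11–1 costing 14
Total via 4: 6 + 14 = 20 kPa.

20 kPa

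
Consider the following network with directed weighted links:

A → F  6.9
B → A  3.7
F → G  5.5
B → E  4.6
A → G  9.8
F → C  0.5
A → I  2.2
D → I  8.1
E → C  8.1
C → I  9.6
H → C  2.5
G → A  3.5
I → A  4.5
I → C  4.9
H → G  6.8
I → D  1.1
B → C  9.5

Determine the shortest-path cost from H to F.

17.2

Enumerating some paths:
H–C–I–A–F: 2.5+9.6+4.5+6.9 = 23.5
H–G–A–F: 6.8+3.5+6.9 = 17.2
The minimum is 17.2 via H–G–A–F.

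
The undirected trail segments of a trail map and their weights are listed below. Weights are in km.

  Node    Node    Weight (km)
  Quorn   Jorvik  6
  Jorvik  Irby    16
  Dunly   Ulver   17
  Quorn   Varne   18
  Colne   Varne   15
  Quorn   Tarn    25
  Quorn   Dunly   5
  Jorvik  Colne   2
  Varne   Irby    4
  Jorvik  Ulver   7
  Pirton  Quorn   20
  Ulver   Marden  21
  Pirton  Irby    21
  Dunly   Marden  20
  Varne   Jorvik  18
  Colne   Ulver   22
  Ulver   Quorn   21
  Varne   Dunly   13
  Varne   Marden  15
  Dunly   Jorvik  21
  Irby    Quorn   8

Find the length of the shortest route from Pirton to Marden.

40 km

Settle nodes by increasing distance from Pirton:
Pirton: 0
Quorn: 20  (via Pirton)
Irby: 21  (via Pirton)
Dunly: 25  (via Quorn)
Varne: 25  (via Irby)
Jorvik: 26  (via Quorn)
Colne: 28  (via Jorvik)
Ulver: 33  (via Jorvik)
Marden: 40  (via Varne)
Shortest route: Pirton → Irby → Varne → Marden = 40 km.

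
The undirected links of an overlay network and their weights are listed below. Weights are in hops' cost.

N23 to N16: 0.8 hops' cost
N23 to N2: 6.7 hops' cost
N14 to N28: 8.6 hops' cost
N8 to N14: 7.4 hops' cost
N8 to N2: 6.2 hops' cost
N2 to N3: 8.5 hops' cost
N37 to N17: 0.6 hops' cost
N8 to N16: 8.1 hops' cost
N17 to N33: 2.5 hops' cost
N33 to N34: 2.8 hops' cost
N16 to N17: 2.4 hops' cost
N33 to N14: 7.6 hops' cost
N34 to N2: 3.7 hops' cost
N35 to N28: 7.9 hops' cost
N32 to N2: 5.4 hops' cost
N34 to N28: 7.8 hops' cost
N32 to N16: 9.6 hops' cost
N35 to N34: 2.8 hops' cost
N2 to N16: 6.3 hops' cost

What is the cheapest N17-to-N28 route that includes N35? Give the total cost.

Best N17 to N35: N17–N33–N34–N35 costing 8.1
Best N35 to N28: N35–N28 costing 7.9
Total via N35: 8.1 + 7.9 = 16 hops' cost.

16 hops' cost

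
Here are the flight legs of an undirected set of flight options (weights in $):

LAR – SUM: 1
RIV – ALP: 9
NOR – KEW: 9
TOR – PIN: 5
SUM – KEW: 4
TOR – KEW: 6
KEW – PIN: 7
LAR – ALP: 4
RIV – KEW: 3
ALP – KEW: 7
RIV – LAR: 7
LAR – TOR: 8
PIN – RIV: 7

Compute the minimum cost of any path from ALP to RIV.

$9

Enumerating some paths:
ALP–RIV: 9 = 9
ALP–KEW–RIV: 7+3 = 10
The minimum is $9 via ALP–RIV.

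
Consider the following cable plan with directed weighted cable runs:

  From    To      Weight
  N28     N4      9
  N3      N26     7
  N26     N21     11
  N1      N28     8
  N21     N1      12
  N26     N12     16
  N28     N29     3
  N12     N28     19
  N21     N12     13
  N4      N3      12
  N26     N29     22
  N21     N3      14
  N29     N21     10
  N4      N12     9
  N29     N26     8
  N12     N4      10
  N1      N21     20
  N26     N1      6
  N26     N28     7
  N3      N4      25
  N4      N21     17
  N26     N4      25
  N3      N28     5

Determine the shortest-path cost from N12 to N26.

Compare a few routes:
N12 → N4 → N3 → N26: 10+12+7 = 29
N12 → N4 → N3 → N28 → N29 → N26: 10+12+5+3+8 = 38
N12 → N28 → N29 → N26: 19+3+8 = 30
N12 → N28 → N4 → N3 → N26: 19+9+12+7 = 47
Cheapest is N12 → N4 → N3 → N26 at 29.

29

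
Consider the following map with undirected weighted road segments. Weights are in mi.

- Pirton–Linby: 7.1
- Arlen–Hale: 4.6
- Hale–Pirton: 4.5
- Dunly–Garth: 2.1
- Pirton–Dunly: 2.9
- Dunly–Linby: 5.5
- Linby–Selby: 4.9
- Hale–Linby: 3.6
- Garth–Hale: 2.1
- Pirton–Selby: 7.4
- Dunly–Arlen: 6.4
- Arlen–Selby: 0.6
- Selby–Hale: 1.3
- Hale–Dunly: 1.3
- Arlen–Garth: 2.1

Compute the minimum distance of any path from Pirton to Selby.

Candidate routes:
Pirton–Hale–Selby: 4.5+1.3 = 5.8
Pirton–Dunly–Hale–Selby: 2.9+1.3+1.3 = 5.5
Pirton–Selby: 7.4 = 7.4
The minimum is 5.5 mi via Pirton–Dunly–Hale–Selby.

5.5 mi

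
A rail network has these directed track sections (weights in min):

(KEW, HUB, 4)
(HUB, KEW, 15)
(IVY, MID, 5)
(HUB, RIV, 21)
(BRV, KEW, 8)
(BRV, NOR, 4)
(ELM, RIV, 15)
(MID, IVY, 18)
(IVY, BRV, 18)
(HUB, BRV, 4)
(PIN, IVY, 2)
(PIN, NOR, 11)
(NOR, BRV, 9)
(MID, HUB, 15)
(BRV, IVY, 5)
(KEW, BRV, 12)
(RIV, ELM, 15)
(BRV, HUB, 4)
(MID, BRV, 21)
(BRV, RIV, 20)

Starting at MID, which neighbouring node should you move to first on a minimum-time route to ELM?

HUB

Enumerating some paths:
MID - HUB - RIV - ELM: 15+21+15 = 51
MID - HUB - BRV - RIV - ELM: 15+4+20+15 = 54
MID - BRV - RIV - ELM: 21+20+15 = 56
Cheapest is MID - HUB - RIV - ELM at 51 min.
So from MID the first move is to HUB.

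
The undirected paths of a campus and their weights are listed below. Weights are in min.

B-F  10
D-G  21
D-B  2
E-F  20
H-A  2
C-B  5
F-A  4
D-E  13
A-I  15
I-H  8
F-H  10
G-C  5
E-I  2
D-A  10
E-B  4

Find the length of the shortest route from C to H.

19 min

Settle nodes by increasing distance from C:
C: 0
B: 5  (via C)
G: 5  (via C)
D: 7  (via B)
E: 9  (via B)
I: 11  (via E)
F: 15  (via B)
A: 17  (via D)
H: 19  (via I)
Shortest route: C → B → E → I → H = 19 min.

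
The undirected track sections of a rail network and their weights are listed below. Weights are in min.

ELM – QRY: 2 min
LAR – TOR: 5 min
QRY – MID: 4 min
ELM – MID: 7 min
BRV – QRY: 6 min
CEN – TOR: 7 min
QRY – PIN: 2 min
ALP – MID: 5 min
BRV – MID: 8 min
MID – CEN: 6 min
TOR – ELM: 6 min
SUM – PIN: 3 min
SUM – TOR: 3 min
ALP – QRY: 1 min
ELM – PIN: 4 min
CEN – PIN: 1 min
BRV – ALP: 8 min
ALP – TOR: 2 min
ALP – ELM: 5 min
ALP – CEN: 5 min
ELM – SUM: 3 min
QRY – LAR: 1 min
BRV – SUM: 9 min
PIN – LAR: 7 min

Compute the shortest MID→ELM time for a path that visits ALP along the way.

Shortest MID→ALP: MID–ALP = 5
Best ALP to ELM: ALP–QRY–ELM costing 3
Total via ALP: 5 + 3 = 8 min.

8 min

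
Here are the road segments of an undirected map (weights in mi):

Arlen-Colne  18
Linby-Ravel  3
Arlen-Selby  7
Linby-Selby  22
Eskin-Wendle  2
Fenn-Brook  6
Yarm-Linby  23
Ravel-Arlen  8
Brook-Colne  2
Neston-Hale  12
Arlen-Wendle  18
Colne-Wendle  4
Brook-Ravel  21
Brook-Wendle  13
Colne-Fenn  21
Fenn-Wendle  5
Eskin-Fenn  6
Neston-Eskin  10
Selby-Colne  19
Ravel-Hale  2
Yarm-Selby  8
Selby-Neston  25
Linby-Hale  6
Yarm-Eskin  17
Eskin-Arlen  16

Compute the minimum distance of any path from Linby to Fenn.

30 mi

Compare a few routes:
Linby - Ravel - Hale - Neston - Eskin - Wendle - Fenn: 3+2+12+10+2+5 = 34
Linby - Ravel - Arlen - Eskin - Fenn: 3+8+16+6 = 33
Linby - Ravel - Brook - Fenn: 3+21+6 = 30
Linby - Ravel - Hale - Neston - Eskin - Fenn: 3+2+12+10+6 = 33
The minimum is 30 mi via Linby - Ravel - Brook - Fenn.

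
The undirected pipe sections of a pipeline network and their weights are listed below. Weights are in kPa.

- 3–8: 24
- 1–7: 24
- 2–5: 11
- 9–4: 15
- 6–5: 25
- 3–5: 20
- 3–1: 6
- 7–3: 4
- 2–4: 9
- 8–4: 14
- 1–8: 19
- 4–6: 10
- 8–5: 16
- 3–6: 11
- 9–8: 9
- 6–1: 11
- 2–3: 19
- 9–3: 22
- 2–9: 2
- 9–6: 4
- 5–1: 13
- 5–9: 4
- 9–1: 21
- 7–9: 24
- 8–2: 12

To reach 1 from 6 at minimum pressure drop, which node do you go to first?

1

Candidate routes:
6 → 1: 11 = 11
6 → 9 → 5 → 1: 4+4+13 = 21
6 → 3 → 1: 11+6 = 17
The minimum is 11 kPa via 6 → 1.
So from 6 the first move is to 1.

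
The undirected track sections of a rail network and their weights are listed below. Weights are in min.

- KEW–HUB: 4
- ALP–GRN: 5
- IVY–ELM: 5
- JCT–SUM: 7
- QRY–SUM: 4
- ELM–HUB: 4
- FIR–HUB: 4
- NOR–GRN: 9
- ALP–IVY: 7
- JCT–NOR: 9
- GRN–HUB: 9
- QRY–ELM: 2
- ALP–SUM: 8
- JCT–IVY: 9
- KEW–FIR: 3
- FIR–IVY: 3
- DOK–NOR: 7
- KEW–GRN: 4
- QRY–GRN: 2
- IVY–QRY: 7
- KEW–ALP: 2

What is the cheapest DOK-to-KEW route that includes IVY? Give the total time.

Shortest DOK→IVY: DOK–NOR–JCT–IVY = 25
Best IVY to KEW: IVY–FIR–KEW costing 6
Total via IVY: 25 + 6 = 31 min.

31 min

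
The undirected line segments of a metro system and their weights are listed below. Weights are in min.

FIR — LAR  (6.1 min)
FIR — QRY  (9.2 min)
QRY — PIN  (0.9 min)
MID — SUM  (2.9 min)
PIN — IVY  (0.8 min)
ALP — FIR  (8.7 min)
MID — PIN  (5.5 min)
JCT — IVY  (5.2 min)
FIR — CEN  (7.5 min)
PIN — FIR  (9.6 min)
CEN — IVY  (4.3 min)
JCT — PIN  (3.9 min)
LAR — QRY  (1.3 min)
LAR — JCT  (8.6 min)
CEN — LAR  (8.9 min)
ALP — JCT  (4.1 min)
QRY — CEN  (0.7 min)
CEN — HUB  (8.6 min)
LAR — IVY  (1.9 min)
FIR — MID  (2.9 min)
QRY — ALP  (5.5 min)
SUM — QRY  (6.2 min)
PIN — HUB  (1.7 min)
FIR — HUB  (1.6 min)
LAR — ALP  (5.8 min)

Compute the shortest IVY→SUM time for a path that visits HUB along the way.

9.9 min

Shortest IVY→HUB: IVY → PIN → HUB = 2.5
Best HUB to SUM: HUB → FIR → MID → SUM costing 7.4
Total via HUB: 2.5 + 7.4 = 9.9 min.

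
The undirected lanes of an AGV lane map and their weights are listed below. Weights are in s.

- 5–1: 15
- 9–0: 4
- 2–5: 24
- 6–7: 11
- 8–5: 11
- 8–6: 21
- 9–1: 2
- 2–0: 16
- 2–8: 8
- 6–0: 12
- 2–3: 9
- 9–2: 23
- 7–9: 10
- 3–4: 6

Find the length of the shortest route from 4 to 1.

Candidate routes:
4 - 3 - 2 - 0 - 9 - 1: 6+9+16+4+2 = 37
4 - 3 - 2 - 8 - 5 - 1: 6+9+8+11+15 = 49
4 - 3 - 2 - 9 - 1: 6+9+23+2 = 40
The minimum is 37 s via 4 - 3 - 2 - 0 - 9 - 1.

37 s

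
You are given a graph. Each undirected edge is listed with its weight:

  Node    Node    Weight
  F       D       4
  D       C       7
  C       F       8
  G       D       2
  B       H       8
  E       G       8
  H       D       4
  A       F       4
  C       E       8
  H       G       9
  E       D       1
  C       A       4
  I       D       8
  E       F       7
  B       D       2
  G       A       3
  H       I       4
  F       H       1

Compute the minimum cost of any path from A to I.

Shortest distances from A:
A: 0
G: 3  (via A)
C: 4  (via A)
F: 4  (via A)
D: 5  (via G)
H: 5  (via F)
E: 6  (via D)
B: 7  (via D)
I: 9  (via H)
Shortest route: A → F → H → I = 9.

9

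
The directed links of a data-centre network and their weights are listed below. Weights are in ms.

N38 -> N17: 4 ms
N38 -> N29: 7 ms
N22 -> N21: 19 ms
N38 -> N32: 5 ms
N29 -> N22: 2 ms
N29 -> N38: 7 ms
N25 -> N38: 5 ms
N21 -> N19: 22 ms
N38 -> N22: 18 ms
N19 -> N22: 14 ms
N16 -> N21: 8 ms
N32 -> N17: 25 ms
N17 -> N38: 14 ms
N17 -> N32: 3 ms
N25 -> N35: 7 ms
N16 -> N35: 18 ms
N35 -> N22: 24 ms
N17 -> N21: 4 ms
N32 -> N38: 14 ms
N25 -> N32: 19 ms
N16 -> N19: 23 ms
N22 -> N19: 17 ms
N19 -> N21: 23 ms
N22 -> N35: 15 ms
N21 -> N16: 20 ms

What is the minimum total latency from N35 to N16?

63 ms

Candidate routes:
N35 - N22 - N21 - N16: 24+19+20 = 63
N35 - N22 - N19 - N21 - N16: 24+17+23+20 = 84
The minimum is 63 ms via N35 - N22 - N21 - N16.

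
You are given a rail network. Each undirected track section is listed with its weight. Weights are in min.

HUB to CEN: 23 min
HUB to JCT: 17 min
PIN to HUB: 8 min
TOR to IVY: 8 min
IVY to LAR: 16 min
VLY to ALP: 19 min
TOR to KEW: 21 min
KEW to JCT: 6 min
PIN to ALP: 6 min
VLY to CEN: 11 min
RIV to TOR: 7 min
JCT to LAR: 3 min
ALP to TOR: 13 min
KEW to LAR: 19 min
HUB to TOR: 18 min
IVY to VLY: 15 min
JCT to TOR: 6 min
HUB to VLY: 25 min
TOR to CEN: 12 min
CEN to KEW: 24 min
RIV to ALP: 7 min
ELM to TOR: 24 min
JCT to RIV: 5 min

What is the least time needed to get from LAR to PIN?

21 min

Running Dijkstra from LAR:
LAR: 0
JCT: 3  (via LAR)
RIV: 8  (via JCT)
KEW: 9  (via JCT)
TOR: 9  (via JCT)
ALP: 15  (via RIV)
IVY: 16  (via LAR)
HUB: 20  (via JCT)
CEN: 21  (via TOR)
PIN: 21  (via ALP)
Shortest route: LAR–JCT–RIV–ALP–PIN = 21 min.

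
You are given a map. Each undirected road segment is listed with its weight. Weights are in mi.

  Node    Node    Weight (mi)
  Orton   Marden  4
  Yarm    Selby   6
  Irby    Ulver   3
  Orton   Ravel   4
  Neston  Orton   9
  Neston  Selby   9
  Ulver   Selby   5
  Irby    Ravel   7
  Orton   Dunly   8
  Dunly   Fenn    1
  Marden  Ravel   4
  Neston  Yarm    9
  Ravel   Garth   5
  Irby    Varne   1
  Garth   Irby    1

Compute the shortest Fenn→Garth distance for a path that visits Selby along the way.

36 mi

Best Fenn to Selby: Fenn–Dunly–Orton–Neston–Selby costing 27
Best Selby to Garth: Selby–Ulver–Irby–Garth costing 9
Total via Selby: 27 + 9 = 36 mi.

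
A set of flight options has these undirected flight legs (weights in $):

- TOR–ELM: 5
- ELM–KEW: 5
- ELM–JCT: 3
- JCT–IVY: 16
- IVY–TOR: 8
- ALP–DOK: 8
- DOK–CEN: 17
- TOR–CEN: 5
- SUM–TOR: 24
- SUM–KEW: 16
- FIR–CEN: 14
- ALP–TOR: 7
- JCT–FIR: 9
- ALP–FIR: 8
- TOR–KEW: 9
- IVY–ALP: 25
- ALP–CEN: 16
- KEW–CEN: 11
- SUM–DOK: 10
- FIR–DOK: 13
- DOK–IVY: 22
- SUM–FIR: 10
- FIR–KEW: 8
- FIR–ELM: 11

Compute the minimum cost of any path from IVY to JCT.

Enumerating some paths:
IVY → TOR → CEN → KEW → ELM → JCT: 8+5+11+5+3 = 32
IVY → JCT: 16 = 16
IVY → TOR → KEW → ELM → JCT: 8+9+5+3 = 25
The minimum is $16 via IVY → JCT.

$16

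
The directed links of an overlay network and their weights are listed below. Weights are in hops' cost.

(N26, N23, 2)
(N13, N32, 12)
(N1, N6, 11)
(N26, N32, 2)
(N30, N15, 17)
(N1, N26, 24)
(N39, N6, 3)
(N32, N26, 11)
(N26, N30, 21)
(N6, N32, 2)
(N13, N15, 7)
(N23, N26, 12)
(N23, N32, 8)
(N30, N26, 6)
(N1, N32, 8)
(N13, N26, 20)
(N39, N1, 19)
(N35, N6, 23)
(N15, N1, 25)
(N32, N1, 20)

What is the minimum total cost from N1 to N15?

57 hops' cost

Settle nodes by increasing distance from N1:
N1: 0
N32: 8  (via N1)
N6: 11  (via N1)
N26: 19  (via N32)
N23: 21  (via N26)
N30: 40  (via N26)
N15: 57  (via N30)
Shortest route: N1–N32–N26–N30–N15 = 57 hops' cost.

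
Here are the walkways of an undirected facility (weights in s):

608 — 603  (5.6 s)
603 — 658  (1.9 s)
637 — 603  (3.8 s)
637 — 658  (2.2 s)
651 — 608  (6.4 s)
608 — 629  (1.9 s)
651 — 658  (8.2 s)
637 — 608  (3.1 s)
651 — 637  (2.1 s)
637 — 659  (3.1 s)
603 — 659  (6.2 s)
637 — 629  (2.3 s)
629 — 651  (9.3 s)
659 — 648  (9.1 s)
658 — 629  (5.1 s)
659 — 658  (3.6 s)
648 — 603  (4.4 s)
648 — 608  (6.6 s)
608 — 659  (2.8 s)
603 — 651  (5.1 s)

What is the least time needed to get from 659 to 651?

5.2 s

Settle nodes by increasing distance from 659:
659: 0
608: 2.8  (via 659)
637: 3.1  (via 659)
658: 3.6  (via 659)
629: 4.7  (via 608)
651: 5.2  (via 637)
Shortest route: 659–637–651 = 5.2 s.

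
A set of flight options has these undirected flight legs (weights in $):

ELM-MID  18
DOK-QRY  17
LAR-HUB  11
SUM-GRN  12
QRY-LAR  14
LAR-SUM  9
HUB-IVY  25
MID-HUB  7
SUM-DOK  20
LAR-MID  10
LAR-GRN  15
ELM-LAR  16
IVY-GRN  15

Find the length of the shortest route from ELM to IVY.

Shortest distances from ELM:
ELM: 0
LAR: 16  (via ELM)
MID: 18  (via ELM)
HUB: 25  (via MID)
SUM: 25  (via LAR)
QRY: 30  (via LAR)
GRN: 31  (via LAR)
DOK: 45  (via SUM)
IVY: 46  (via GRN)
Shortest route: ELM–LAR–GRN–IVY = $46.

$46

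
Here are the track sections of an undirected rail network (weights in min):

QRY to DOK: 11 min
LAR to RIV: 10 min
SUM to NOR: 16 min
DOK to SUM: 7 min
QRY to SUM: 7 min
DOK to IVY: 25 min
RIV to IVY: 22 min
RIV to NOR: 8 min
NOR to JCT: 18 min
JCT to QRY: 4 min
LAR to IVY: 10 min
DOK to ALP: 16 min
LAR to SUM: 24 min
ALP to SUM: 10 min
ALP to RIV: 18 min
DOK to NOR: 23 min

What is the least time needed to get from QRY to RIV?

30 min

Compare a few routes:
QRY → JCT → NOR → RIV: 4+18+8 = 30
QRY → SUM → NOR → RIV: 7+16+8 = 31
The minimum is 30 min via QRY → JCT → NOR → RIV.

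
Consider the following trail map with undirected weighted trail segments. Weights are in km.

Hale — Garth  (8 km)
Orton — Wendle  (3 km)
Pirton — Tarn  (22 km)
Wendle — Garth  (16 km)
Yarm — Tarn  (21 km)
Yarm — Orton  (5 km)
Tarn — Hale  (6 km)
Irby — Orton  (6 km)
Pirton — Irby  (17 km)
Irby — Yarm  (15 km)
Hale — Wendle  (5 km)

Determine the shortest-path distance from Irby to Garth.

Compare a few routes:
Irby–Orton–Wendle–Garth: 6+3+16 = 25
Irby–Orton–Wendle–Hale–Garth: 6+3+5+8 = 22
Cheapest is Irby–Orton–Wendle–Hale–Garth at 22 km.

22 km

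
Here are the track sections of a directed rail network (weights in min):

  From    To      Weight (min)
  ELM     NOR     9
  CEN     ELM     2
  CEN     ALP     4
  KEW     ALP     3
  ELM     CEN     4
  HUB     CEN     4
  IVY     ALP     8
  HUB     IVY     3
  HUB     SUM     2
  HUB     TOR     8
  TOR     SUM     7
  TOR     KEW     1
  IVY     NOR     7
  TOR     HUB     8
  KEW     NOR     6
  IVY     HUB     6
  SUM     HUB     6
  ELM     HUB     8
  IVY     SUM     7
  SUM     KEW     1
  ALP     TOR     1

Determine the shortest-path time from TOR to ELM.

14 min

Compare a few routes:
TOR–HUB–CEN–ELM: 8+4+2 = 14
TOR–SUM–HUB–CEN–ELM: 7+6+4+2 = 19
Cheapest is TOR–HUB–CEN–ELM at 14 min.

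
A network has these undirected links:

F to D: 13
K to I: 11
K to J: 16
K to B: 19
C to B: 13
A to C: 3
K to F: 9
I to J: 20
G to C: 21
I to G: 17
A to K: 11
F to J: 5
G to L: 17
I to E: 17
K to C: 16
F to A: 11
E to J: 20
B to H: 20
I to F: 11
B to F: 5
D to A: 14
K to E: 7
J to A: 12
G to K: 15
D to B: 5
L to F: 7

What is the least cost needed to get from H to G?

Enumerating some paths:
H → B → F → L → G: 20+5+7+17 = 49
H → B → F → I → G: 20+5+11+17 = 53
H → B → C → G: 20+13+21 = 54
H → B → K → G: 20+19+15 = 54
Cheapest is H → B → F → L → G at 49.

49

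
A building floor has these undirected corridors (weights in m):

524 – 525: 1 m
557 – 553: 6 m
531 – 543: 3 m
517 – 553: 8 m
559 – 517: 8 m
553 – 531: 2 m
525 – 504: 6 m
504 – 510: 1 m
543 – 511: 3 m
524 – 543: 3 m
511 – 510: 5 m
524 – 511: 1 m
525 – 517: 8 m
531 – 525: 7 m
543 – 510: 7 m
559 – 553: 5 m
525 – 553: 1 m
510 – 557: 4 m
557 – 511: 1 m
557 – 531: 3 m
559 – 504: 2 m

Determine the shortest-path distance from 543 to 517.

12 m

Shortest distances from 543:
543: 0
531: 3  (via 543)
524: 3  (via 543)
511: 3  (via 543)
557: 4  (via 511)
525: 4  (via 524)
553: 5  (via 531)
510: 7  (via 543)
504: 8  (via 510)
559: 10  (via 553)
517: 12  (via 525)
Shortest route: 543–524–525–517 = 12 m.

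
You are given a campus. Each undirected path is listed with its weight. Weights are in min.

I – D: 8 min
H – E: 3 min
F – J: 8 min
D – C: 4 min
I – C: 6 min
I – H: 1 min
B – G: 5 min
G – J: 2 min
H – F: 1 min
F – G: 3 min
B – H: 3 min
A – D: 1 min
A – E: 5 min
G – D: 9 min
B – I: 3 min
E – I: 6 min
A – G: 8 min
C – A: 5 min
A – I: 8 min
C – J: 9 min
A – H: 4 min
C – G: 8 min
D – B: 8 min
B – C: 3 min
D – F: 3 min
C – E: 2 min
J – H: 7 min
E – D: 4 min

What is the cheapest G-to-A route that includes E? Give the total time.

Best G to E: G–F–H–E costing 7
Best E to A: E–A costing 5
Total via E: 7 + 5 = 12 min.

12 min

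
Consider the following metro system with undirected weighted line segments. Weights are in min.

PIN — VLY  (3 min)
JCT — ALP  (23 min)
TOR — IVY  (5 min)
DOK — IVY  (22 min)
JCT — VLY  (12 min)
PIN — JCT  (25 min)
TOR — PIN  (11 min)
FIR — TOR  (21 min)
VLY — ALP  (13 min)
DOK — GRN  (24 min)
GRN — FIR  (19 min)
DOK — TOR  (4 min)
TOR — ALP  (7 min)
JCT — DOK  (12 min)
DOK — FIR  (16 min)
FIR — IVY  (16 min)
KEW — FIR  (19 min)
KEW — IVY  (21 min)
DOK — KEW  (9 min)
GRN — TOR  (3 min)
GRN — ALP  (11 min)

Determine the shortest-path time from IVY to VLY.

Settle nodes by increasing distance from IVY:
IVY: 0
TOR: 5  (via IVY)
GRN: 8  (via TOR)
DOK: 9  (via TOR)
ALP: 12  (via TOR)
FIR: 16  (via IVY)
PIN: 16  (via TOR)
KEW: 18  (via DOK)
VLY: 19  (via PIN)
Shortest route: IVY–TOR–PIN–VLY = 19 min.

19 min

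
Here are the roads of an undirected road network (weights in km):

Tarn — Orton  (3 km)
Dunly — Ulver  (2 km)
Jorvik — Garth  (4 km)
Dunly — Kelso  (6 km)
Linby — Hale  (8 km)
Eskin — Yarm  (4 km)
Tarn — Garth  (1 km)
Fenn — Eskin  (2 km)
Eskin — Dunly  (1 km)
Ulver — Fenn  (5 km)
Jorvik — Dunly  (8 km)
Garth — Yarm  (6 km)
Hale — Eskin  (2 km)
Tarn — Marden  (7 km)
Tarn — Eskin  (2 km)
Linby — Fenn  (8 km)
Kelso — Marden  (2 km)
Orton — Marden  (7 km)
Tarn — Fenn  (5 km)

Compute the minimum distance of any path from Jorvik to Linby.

17 km

Enumerating some paths:
Jorvik–Garth–Tarn–Eskin–Fenn–Linby: 4+1+2+2+8 = 17
Jorvik–Garth–Tarn–Fenn–Linby: 4+1+5+8 = 18
The minimum is 17 km via Jorvik–Garth–Tarn–Eskin–Fenn–Linby.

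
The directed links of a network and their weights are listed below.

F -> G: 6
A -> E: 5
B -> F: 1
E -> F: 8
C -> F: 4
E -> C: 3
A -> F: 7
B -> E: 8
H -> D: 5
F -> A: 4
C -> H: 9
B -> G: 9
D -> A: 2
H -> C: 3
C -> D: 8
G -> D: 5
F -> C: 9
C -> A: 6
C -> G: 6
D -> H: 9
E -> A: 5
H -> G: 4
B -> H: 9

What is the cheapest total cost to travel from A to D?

Candidate routes:
A - E - C - G - D: 5+3+6+5 = 19
A - E - C - H - D: 5+3+9+5 = 22
A - E - C - D: 5+3+8 = 16
A - F - G - D: 7+6+5 = 18
The minimum is 16 via A - E - C - D.

16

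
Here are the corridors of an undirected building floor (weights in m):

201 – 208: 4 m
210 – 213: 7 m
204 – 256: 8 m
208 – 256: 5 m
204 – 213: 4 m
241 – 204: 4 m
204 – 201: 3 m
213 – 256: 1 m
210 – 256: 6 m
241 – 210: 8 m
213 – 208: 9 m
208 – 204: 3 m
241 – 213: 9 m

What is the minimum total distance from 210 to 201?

14 m

Candidate routes:
210 → 241 → 204 → 201: 8+4+3 = 15
210 → 213 → 204 → 201: 7+4+3 = 14
Cheapest is 210 → 213 → 204 → 201 at 14 m.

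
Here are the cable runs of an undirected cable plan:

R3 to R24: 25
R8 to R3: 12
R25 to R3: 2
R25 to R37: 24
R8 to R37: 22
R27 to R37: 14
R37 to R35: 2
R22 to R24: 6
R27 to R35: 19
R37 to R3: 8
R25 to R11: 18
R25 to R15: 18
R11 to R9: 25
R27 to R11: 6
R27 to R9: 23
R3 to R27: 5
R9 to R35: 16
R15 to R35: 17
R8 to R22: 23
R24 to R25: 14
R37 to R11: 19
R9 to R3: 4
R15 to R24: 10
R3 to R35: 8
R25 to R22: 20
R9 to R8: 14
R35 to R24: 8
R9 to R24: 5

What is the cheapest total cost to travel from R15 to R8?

29

Enumerating some paths:
R15–R24–R9–R8: 10+5+14 = 29
R15–R25–R3–R8: 18+2+12 = 32
R15–R24–R9–R3–R8: 10+5+4+12 = 31
The minimum is 29 via R15–R24–R9–R8.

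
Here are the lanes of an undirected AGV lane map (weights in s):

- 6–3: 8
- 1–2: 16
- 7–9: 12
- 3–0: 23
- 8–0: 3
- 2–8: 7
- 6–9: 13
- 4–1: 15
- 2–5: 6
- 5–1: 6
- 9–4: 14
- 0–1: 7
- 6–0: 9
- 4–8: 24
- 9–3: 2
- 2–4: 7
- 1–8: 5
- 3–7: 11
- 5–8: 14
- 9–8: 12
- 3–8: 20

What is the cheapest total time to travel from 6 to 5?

Candidate routes:
6 - 0 - 8 - 1 - 5: 9+3+5+6 = 23
6 - 0 - 1 - 5: 9+7+6 = 22
The minimum is 22 s via 6 - 0 - 1 - 5.

22 s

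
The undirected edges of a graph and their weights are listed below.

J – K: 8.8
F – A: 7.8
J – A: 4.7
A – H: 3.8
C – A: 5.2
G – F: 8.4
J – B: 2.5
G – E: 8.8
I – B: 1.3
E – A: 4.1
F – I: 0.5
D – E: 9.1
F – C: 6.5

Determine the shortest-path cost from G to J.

Compare a few routes:
G - E - A - J: 8.8+4.1+4.7 = 17.6
G - F - I - B - J: 8.4+0.5+1.3+2.5 = 12.7
The minimum is 12.7 via G - F - I - B - J.

12.7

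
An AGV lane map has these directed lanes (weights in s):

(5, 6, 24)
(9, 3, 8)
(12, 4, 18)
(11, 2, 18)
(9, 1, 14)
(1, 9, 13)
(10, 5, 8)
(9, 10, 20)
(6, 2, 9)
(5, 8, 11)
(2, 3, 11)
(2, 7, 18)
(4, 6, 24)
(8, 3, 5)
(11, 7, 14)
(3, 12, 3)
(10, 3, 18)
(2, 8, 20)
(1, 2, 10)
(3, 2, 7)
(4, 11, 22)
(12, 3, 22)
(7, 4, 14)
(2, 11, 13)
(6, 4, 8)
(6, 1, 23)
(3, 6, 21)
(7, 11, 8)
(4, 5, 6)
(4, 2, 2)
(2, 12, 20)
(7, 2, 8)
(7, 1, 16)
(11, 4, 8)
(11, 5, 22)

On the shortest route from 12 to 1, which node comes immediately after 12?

Enumerating some paths:
12 → 4 → 6 → 1: 18+24+23 = 65
12 → 4 → 2 → 11 → 7 → 1: 18+2+13+14+16 = 63
12 → 3 → 2 → 7 → 1: 22+7+18+16 = 63
12 → 4 → 2 → 7 → 1: 18+2+18+16 = 54
Cheapest is 12 → 4 → 2 → 7 → 1 at 54 s.
So from 12 the first move is to 4.

4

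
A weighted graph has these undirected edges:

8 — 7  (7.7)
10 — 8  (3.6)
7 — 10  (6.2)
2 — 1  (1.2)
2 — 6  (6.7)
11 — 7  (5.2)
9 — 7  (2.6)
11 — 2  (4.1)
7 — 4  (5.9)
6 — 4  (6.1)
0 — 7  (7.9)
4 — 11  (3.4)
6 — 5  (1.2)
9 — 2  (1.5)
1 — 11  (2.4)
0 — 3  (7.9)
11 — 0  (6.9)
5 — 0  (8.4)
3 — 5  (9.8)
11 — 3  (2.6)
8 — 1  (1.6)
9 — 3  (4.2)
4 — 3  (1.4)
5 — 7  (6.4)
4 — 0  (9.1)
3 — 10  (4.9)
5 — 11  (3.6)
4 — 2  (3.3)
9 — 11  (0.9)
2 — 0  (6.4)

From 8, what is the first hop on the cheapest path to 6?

1

Compare a few routes:
8–1–2–9–11–5–6: 1.6+1.2+1.5+0.9+3.6+1.2 = 10
8–1–2–6: 1.6+1.2+6.7 = 9.5
8–1–11–5–6: 1.6+2.4+3.6+1.2 = 8.8
Cheapest is 8–1–11–5–6 at 8.8.
So from 8 the first move is to 1.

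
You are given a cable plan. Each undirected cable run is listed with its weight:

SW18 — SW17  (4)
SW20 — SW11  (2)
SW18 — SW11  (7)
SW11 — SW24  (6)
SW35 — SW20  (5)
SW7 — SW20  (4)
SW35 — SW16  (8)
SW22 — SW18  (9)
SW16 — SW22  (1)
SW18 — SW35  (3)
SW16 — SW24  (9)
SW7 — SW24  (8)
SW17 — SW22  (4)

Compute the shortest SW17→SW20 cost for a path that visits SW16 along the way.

Shortest SW17→SW16: SW17–SW22–SW16 = 5
Shortest SW16→SW20: SW16–SW35–SW20 = 13
Total via SW16: 5 + 13 = 18.

18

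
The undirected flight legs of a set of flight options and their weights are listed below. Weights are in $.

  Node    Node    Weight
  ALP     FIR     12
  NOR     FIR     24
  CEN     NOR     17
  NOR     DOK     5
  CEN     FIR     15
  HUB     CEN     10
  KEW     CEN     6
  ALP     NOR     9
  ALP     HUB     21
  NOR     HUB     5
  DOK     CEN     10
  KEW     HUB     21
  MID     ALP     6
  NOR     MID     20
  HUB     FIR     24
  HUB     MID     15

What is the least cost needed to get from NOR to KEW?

Shortest distances from NOR:
NOR: 0
HUB: 5  (via NOR)
DOK: 5  (via NOR)
ALP: 9  (via NOR)
CEN: 15  (via HUB)
MID: 15  (via ALP)
FIR: 21  (via ALP)
KEW: 21  (via CEN)
Shortest route: NOR → HUB → CEN → KEW = $21.

$21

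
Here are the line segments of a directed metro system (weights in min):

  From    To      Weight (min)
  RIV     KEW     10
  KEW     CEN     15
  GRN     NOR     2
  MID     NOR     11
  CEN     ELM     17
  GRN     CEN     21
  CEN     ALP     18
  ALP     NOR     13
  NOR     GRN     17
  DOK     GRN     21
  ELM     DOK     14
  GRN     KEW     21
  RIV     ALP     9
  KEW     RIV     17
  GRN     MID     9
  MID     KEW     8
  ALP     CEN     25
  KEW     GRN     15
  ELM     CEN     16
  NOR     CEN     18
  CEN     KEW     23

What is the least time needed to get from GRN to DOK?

51 min

Running Dijkstra from GRN:
GRN: 0
NOR: 2  (via GRN)
MID: 9  (via GRN)
KEW: 17  (via MID)
CEN: 20  (via NOR)
RIV: 34  (via KEW)
ELM: 37  (via CEN)
ALP: 38  (via CEN)
DOK: 51  (via ELM)
Shortest route: GRN → NOR → CEN → ELM → DOK = 51 min.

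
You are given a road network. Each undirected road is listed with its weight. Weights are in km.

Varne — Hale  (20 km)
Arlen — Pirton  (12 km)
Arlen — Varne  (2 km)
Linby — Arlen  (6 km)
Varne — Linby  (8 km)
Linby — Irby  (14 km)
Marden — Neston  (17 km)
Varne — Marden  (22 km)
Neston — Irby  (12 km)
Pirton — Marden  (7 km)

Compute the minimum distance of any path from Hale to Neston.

Running Dijkstra from Hale:
Hale: 0
Varne: 20  (via Hale)
Arlen: 22  (via Varne)
Linby: 28  (via Varne)
Pirton: 34  (via Arlen)
Marden: 41  (via Pirton)
Irby: 42  (via Linby)
Neston: 54  (via Irby)
Shortest route: Hale → Varne → Linby → Irby → Neston = 54 km.

54 km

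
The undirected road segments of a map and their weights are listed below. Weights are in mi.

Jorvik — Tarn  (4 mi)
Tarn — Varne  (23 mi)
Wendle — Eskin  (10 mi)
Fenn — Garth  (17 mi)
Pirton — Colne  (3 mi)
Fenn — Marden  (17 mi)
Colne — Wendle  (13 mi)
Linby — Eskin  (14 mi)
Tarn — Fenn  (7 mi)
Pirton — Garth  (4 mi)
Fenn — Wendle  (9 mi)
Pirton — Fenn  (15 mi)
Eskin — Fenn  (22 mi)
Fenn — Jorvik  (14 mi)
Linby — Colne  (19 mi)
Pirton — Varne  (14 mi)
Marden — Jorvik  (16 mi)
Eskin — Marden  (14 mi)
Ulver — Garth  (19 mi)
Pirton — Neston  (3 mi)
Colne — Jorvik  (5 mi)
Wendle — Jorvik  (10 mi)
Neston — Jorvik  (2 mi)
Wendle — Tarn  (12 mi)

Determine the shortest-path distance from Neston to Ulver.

Shortest distances from Neston:
Neston: 0
Jorvik: 2  (via Neston)
Pirton: 3  (via Neston)
Tarn: 6  (via Jorvik)
Colne: 6  (via Pirton)
Garth: 7  (via Pirton)
Wendle: 12  (via Jorvik)
Fenn: 13  (via Tarn)
Varne: 17  (via Pirton)
Marden: 18  (via Jorvik)
Eskin: 22  (via Wendle)
Linby: 25  (via Colne)
Ulver: 26  (via Garth)
Shortest route: Neston–Pirton–Garth–Ulver = 26 mi.

26 mi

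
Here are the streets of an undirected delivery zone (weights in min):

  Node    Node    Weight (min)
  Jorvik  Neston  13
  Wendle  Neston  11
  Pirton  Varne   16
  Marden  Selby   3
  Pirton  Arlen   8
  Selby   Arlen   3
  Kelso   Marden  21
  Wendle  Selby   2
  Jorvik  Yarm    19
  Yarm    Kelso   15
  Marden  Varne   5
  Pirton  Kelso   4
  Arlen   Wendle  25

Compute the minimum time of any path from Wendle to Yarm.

Settle nodes by increasing distance from Wendle:
Wendle: 0
Selby: 2  (via Wendle)
Arlen: 5  (via Selby)
Marden: 5  (via Selby)
Varne: 10  (via Marden)
Neston: 11  (via Wendle)
Pirton: 13  (via Arlen)
Kelso: 17  (via Pirton)
Jorvik: 24  (via Neston)
Yarm: 32  (via Kelso)
Shortest route: Wendle → Selby → Arlen → Pirton → Kelso → Yarm = 32 min.

32 min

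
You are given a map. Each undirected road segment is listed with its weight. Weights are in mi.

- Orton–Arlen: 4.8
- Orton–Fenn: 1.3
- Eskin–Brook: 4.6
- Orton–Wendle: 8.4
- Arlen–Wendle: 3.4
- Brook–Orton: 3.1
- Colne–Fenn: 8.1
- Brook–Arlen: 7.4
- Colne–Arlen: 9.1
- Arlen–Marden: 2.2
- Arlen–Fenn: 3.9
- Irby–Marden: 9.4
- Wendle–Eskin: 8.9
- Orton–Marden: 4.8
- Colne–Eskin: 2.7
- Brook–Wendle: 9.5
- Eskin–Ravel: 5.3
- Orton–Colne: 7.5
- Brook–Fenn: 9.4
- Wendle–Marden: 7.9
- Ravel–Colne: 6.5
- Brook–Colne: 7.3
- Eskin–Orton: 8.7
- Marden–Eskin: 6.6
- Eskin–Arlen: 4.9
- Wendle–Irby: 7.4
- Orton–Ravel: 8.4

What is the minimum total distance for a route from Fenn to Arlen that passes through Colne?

15.7 mi

Best Fenn to Colne: Fenn → Colne costing 8.1
Best Colne to Arlen: Colne → Eskin → Arlen costing 7.6
Total via Colne: 8.1 + 7.6 = 15.7 mi.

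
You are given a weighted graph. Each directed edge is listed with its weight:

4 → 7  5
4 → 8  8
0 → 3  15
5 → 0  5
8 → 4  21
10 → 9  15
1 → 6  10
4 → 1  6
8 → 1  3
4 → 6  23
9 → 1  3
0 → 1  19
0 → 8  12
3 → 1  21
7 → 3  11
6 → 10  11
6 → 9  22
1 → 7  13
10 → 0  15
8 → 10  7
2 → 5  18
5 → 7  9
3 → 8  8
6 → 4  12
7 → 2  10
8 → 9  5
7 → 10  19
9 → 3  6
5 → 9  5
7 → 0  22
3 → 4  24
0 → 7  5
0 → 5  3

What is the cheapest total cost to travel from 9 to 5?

39

Shortest distances from 9:
9: 0
1: 3  (via 9)
3: 6  (via 9)
6: 13  (via 1)
8: 14  (via 3)
7: 16  (via 1)
10: 21  (via 8)
4: 25  (via 6)
2: 26  (via 7)
0: 36  (via 10)
5: 39  (via 0)
Shortest route: 9 → 3 → 8 → 10 → 0 → 5 = 39.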